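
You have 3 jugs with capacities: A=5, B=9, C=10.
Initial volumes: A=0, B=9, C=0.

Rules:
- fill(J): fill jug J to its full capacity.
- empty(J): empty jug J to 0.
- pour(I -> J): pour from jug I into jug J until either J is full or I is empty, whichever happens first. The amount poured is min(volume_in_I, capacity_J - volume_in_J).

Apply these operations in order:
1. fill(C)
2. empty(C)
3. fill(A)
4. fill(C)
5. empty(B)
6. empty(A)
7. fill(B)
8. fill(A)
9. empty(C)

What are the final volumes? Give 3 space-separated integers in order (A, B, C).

Step 1: fill(C) -> (A=0 B=9 C=10)
Step 2: empty(C) -> (A=0 B=9 C=0)
Step 3: fill(A) -> (A=5 B=9 C=0)
Step 4: fill(C) -> (A=5 B=9 C=10)
Step 5: empty(B) -> (A=5 B=0 C=10)
Step 6: empty(A) -> (A=0 B=0 C=10)
Step 7: fill(B) -> (A=0 B=9 C=10)
Step 8: fill(A) -> (A=5 B=9 C=10)
Step 9: empty(C) -> (A=5 B=9 C=0)

Answer: 5 9 0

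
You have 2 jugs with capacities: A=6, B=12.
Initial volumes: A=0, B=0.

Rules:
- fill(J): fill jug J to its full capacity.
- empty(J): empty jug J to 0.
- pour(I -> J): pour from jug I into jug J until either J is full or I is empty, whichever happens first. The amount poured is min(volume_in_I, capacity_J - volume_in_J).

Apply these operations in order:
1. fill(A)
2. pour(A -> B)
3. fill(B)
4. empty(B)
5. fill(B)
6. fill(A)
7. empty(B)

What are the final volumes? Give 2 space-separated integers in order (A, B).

Step 1: fill(A) -> (A=6 B=0)
Step 2: pour(A -> B) -> (A=0 B=6)
Step 3: fill(B) -> (A=0 B=12)
Step 4: empty(B) -> (A=0 B=0)
Step 5: fill(B) -> (A=0 B=12)
Step 6: fill(A) -> (A=6 B=12)
Step 7: empty(B) -> (A=6 B=0)

Answer: 6 0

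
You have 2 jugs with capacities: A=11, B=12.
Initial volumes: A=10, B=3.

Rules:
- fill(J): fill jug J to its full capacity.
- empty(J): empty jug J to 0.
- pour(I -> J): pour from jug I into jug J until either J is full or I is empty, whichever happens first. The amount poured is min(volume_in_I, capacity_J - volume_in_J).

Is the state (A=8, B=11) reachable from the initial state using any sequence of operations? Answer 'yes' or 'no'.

BFS explored all 47 reachable states.
Reachable set includes: (0,0), (0,1), (0,2), (0,3), (0,4), (0,5), (0,6), (0,7), (0,8), (0,9), (0,10), (0,11) ...
Target (A=8, B=11) not in reachable set → no.

Answer: no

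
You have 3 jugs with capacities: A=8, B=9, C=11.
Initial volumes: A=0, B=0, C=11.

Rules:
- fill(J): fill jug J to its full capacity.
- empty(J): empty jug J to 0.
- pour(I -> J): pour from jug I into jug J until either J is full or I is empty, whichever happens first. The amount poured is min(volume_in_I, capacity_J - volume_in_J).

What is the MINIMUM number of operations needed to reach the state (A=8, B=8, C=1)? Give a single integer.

Answer: 6

Derivation:
BFS from (A=0, B=0, C=11). One shortest path:
  1. fill(A) -> (A=8 B=0 C=11)
  2. fill(B) -> (A=8 B=9 C=11)
  3. empty(C) -> (A=8 B=9 C=0)
  4. pour(B -> C) -> (A=8 B=0 C=9)
  5. pour(A -> B) -> (A=0 B=8 C=9)
  6. pour(C -> A) -> (A=8 B=8 C=1)
Reached target in 6 moves.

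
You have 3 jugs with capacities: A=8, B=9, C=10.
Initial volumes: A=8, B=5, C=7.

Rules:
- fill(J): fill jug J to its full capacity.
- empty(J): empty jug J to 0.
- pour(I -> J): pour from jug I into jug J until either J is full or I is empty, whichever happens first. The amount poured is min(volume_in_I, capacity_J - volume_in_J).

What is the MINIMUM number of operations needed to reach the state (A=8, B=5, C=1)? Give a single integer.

BFS from (A=8, B=5, C=7). One shortest path:
  1. fill(C) -> (A=8 B=5 C=10)
  2. pour(A -> B) -> (A=4 B=9 C=10)
  3. empty(B) -> (A=4 B=0 C=10)
  4. pour(C -> B) -> (A=4 B=9 C=1)
  5. pour(B -> A) -> (A=8 B=5 C=1)
Reached target in 5 moves.

Answer: 5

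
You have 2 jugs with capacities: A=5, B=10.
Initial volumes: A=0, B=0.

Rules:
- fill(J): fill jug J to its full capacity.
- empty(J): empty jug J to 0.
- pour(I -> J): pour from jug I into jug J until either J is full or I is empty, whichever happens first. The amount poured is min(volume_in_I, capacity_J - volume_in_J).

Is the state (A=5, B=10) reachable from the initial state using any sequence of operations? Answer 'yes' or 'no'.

BFS from (A=0, B=0):
  1. fill(A) -> (A=5 B=0)
  2. fill(B) -> (A=5 B=10)
Target reached → yes.

Answer: yes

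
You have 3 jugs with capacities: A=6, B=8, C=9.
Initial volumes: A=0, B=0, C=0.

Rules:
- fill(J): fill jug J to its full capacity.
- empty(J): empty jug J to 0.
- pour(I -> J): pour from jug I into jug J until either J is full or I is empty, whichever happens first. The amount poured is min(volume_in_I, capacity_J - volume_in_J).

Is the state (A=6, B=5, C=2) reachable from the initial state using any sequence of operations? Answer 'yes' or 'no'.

Answer: yes

Derivation:
BFS from (A=0, B=0, C=0):
  1. fill(A) -> (A=6 B=0 C=0)
  2. fill(B) -> (A=6 B=8 C=0)
  3. pour(A -> C) -> (A=0 B=8 C=6)
  4. pour(B -> A) -> (A=6 B=2 C=6)
  5. pour(A -> C) -> (A=3 B=2 C=9)
  6. empty(C) -> (A=3 B=2 C=0)
  7. pour(B -> C) -> (A=3 B=0 C=2)
  8. fill(B) -> (A=3 B=8 C=2)
  9. pour(B -> A) -> (A=6 B=5 C=2)
Target reached → yes.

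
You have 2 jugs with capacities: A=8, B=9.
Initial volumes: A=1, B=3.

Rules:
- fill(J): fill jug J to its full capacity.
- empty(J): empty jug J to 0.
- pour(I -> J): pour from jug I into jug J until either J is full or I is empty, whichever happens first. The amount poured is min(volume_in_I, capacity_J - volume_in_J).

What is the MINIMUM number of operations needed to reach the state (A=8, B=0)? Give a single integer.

Answer: 2

Derivation:
BFS from (A=1, B=3). One shortest path:
  1. fill(A) -> (A=8 B=3)
  2. empty(B) -> (A=8 B=0)
Reached target in 2 moves.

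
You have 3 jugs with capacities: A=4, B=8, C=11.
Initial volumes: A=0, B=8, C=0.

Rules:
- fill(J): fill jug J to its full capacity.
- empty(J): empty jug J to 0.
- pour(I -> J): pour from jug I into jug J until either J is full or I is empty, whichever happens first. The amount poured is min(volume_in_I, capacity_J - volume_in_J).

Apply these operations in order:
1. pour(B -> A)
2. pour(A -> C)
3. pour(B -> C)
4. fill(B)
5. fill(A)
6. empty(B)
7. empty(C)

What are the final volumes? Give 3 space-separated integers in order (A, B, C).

Step 1: pour(B -> A) -> (A=4 B=4 C=0)
Step 2: pour(A -> C) -> (A=0 B=4 C=4)
Step 3: pour(B -> C) -> (A=0 B=0 C=8)
Step 4: fill(B) -> (A=0 B=8 C=8)
Step 5: fill(A) -> (A=4 B=8 C=8)
Step 6: empty(B) -> (A=4 B=0 C=8)
Step 7: empty(C) -> (A=4 B=0 C=0)

Answer: 4 0 0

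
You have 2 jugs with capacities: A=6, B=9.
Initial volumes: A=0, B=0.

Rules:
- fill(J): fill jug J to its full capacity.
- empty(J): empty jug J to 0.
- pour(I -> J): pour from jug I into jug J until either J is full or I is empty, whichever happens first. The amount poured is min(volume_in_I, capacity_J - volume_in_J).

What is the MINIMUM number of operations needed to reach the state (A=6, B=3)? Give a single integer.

Answer: 2

Derivation:
BFS from (A=0, B=0). One shortest path:
  1. fill(B) -> (A=0 B=9)
  2. pour(B -> A) -> (A=6 B=3)
Reached target in 2 moves.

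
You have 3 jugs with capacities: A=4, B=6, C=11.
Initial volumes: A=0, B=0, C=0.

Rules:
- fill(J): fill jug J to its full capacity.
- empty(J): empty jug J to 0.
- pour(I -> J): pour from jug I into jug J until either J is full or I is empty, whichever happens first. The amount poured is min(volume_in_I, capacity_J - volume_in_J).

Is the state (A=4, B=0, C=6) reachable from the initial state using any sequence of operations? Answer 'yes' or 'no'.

BFS from (A=0, B=0, C=0):
  1. fill(A) -> (A=4 B=0 C=0)
  2. fill(B) -> (A=4 B=6 C=0)
  3. pour(B -> C) -> (A=4 B=0 C=6)
Target reached → yes.

Answer: yes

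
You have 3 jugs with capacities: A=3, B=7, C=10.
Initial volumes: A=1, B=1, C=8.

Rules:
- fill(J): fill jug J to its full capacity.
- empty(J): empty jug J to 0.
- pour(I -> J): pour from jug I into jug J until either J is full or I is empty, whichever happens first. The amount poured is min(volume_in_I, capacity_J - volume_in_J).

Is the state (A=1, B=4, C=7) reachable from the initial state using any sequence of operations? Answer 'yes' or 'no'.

Answer: no

Derivation:
BFS explored all 245 reachable states.
Reachable set includes: (0,0,0), (0,0,1), (0,0,2), (0,0,3), (0,0,4), (0,0,5), (0,0,6), (0,0,7), (0,0,8), (0,0,9), (0,0,10), (0,1,0) ...
Target (A=1, B=4, C=7) not in reachable set → no.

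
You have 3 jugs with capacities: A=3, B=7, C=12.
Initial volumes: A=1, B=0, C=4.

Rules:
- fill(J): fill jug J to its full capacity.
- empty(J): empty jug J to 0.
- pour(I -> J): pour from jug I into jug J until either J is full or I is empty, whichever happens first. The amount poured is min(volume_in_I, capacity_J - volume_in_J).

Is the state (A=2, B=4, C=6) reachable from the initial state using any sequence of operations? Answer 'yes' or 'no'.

BFS explored all 284 reachable states.
Reachable set includes: (0,0,0), (0,0,1), (0,0,2), (0,0,3), (0,0,4), (0,0,5), (0,0,6), (0,0,7), (0,0,8), (0,0,9), (0,0,10), (0,0,11) ...
Target (A=2, B=4, C=6) not in reachable set → no.

Answer: no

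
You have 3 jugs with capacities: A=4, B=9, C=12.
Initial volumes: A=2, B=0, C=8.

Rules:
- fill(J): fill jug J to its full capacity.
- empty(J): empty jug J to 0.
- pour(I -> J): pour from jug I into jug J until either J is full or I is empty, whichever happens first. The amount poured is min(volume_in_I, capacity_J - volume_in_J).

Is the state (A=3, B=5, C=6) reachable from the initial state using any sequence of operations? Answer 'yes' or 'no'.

BFS explored all 386 reachable states.
Reachable set includes: (0,0,0), (0,0,1), (0,0,2), (0,0,3), (0,0,4), (0,0,5), (0,0,6), (0,0,7), (0,0,8), (0,0,9), (0,0,10), (0,0,11) ...
Target (A=3, B=5, C=6) not in reachable set → no.

Answer: no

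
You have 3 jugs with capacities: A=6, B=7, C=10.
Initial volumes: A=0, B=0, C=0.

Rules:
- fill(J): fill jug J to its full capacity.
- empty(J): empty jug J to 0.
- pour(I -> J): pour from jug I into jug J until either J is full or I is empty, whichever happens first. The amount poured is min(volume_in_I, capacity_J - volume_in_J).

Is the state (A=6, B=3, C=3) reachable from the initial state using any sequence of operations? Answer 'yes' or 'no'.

BFS from (A=0, B=0, C=0):
  1. fill(A) -> (A=6 B=0 C=0)
  2. pour(A -> C) -> (A=0 B=0 C=6)
  3. fill(A) -> (A=6 B=0 C=6)
  4. pour(A -> C) -> (A=2 B=0 C=10)
  5. pour(C -> B) -> (A=2 B=7 C=3)
  6. pour(B -> A) -> (A=6 B=3 C=3)
Target reached → yes.

Answer: yes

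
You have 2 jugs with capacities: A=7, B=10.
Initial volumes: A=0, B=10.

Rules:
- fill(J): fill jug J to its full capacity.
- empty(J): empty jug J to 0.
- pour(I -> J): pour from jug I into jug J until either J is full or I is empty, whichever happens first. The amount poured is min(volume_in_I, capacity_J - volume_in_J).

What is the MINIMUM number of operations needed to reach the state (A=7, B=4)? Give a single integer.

Answer: 8

Derivation:
BFS from (A=0, B=10). One shortest path:
  1. fill(A) -> (A=7 B=10)
  2. empty(B) -> (A=7 B=0)
  3. pour(A -> B) -> (A=0 B=7)
  4. fill(A) -> (A=7 B=7)
  5. pour(A -> B) -> (A=4 B=10)
  6. empty(B) -> (A=4 B=0)
  7. pour(A -> B) -> (A=0 B=4)
  8. fill(A) -> (A=7 B=4)
Reached target in 8 moves.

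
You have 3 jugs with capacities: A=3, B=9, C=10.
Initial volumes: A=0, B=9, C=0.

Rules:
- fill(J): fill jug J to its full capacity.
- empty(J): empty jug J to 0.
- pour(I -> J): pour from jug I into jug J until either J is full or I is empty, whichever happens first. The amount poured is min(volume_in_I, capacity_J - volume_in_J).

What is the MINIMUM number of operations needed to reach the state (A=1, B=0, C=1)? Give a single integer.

BFS from (A=0, B=9, C=0). One shortest path:
  1. empty(B) -> (A=0 B=0 C=0)
  2. fill(C) -> (A=0 B=0 C=10)
  3. pour(C -> B) -> (A=0 B=9 C=1)
  4. empty(B) -> (A=0 B=0 C=1)
  5. pour(C -> A) -> (A=1 B=0 C=0)
  6. fill(C) -> (A=1 B=0 C=10)
  7. pour(C -> B) -> (A=1 B=9 C=1)
  8. empty(B) -> (A=1 B=0 C=1)
Reached target in 8 moves.

Answer: 8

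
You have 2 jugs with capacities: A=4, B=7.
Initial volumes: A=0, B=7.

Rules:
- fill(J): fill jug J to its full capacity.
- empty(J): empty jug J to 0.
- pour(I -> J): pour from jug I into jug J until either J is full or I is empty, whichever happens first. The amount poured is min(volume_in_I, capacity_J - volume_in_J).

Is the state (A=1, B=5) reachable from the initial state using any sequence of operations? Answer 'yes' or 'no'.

BFS explored all 22 reachable states.
Reachable set includes: (0,0), (0,1), (0,2), (0,3), (0,4), (0,5), (0,6), (0,7), (1,0), (1,7), (2,0), (2,7) ...
Target (A=1, B=5) not in reachable set → no.

Answer: no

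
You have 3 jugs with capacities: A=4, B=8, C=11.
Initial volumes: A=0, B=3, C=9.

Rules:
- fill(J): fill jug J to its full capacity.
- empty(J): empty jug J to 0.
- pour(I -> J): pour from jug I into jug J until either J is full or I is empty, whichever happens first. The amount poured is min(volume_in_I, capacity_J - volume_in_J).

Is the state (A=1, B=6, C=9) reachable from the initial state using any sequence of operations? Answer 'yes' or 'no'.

BFS explored all 330 reachable states.
Reachable set includes: (0,0,0), (0,0,1), (0,0,2), (0,0,3), (0,0,4), (0,0,5), (0,0,6), (0,0,7), (0,0,8), (0,0,9), (0,0,10), (0,0,11) ...
Target (A=1, B=6, C=9) not in reachable set → no.

Answer: no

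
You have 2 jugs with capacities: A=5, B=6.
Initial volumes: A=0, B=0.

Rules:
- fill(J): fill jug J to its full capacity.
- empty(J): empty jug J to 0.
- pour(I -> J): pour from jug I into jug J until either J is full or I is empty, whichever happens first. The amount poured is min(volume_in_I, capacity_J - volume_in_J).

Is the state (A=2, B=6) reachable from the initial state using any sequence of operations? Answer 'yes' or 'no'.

BFS from (A=0, B=0):
  1. fill(B) -> (A=0 B=6)
  2. pour(B -> A) -> (A=5 B=1)
  3. empty(A) -> (A=0 B=1)
  4. pour(B -> A) -> (A=1 B=0)
  5. fill(B) -> (A=1 B=6)
  6. pour(B -> A) -> (A=5 B=2)
  7. empty(A) -> (A=0 B=2)
  8. pour(B -> A) -> (A=2 B=0)
  9. fill(B) -> (A=2 B=6)
Target reached → yes.

Answer: yes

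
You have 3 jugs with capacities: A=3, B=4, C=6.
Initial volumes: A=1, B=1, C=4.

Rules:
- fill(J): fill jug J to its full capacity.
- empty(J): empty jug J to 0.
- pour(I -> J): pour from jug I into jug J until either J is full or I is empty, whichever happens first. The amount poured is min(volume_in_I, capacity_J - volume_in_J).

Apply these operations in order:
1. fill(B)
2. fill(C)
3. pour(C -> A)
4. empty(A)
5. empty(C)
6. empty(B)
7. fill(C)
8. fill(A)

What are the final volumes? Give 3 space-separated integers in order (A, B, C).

Step 1: fill(B) -> (A=1 B=4 C=4)
Step 2: fill(C) -> (A=1 B=4 C=6)
Step 3: pour(C -> A) -> (A=3 B=4 C=4)
Step 4: empty(A) -> (A=0 B=4 C=4)
Step 5: empty(C) -> (A=0 B=4 C=0)
Step 6: empty(B) -> (A=0 B=0 C=0)
Step 7: fill(C) -> (A=0 B=0 C=6)
Step 8: fill(A) -> (A=3 B=0 C=6)

Answer: 3 0 6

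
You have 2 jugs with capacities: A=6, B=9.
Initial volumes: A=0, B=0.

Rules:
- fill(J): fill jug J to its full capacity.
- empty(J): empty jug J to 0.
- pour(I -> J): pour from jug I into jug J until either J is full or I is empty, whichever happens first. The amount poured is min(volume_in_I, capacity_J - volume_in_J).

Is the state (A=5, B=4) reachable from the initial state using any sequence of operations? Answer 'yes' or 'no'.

Answer: no

Derivation:
BFS explored all 10 reachable states.
Reachable set includes: (0,0), (0,3), (0,6), (0,9), (3,0), (3,9), (6,0), (6,3), (6,6), (6,9)
Target (A=5, B=4) not in reachable set → no.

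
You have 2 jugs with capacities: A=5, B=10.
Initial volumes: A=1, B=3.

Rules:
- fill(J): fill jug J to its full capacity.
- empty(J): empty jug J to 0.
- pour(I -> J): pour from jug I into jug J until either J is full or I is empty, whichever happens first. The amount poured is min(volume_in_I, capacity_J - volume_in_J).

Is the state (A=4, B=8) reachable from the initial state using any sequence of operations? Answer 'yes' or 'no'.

BFS explored all 25 reachable states.
Reachable set includes: (0,0), (0,1), (0,3), (0,4), (0,5), (0,6), (0,8), (0,9), (0,10), (1,0), (1,3), (1,10) ...
Target (A=4, B=8) not in reachable set → no.

Answer: no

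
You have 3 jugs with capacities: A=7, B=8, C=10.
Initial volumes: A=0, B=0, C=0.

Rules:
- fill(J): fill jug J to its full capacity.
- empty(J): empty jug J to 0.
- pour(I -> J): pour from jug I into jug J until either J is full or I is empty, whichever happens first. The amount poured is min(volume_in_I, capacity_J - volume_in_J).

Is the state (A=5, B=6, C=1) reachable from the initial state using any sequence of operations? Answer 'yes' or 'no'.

Answer: no

Derivation:
BFS explored all 414 reachable states.
Reachable set includes: (0,0,0), (0,0,1), (0,0,2), (0,0,3), (0,0,4), (0,0,5), (0,0,6), (0,0,7), (0,0,8), (0,0,9), (0,0,10), (0,1,0) ...
Target (A=5, B=6, C=1) not in reachable set → no.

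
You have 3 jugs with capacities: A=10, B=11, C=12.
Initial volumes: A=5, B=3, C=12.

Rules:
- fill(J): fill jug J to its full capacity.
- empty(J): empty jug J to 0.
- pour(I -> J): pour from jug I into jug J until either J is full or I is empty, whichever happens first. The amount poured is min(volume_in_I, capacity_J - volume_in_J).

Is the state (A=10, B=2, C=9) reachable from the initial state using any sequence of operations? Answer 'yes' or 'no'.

BFS from (A=5, B=3, C=12):
  1. pour(A -> B) -> (A=0 B=8 C=12)
  2. pour(C -> A) -> (A=10 B=8 C=2)
  3. pour(A -> B) -> (A=7 B=11 C=2)
  4. empty(B) -> (A=7 B=0 C=2)
  5. pour(C -> B) -> (A=7 B=2 C=0)
  6. fill(C) -> (A=7 B=2 C=12)
  7. pour(C -> A) -> (A=10 B=2 C=9)
Target reached → yes.

Answer: yes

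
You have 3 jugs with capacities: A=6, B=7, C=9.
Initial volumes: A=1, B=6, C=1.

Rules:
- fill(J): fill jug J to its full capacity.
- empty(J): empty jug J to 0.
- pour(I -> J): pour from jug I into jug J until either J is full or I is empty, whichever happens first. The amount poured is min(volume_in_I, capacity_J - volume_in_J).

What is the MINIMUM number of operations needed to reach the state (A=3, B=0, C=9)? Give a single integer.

BFS from (A=1, B=6, C=1). One shortest path:
  1. fill(A) -> (A=6 B=6 C=1)
  2. empty(C) -> (A=6 B=6 C=0)
  3. pour(B -> C) -> (A=6 B=0 C=6)
  4. pour(A -> C) -> (A=3 B=0 C=9)
Reached target in 4 moves.

Answer: 4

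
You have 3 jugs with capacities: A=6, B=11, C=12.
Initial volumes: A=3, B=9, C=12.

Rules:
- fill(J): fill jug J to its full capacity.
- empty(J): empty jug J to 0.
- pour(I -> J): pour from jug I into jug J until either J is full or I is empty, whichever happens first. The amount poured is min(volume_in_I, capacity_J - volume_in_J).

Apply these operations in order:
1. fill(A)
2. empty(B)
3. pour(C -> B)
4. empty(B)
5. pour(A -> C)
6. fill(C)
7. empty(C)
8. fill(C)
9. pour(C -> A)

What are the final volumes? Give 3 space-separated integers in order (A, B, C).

Answer: 6 0 6

Derivation:
Step 1: fill(A) -> (A=6 B=9 C=12)
Step 2: empty(B) -> (A=6 B=0 C=12)
Step 3: pour(C -> B) -> (A=6 B=11 C=1)
Step 4: empty(B) -> (A=6 B=0 C=1)
Step 5: pour(A -> C) -> (A=0 B=0 C=7)
Step 6: fill(C) -> (A=0 B=0 C=12)
Step 7: empty(C) -> (A=0 B=0 C=0)
Step 8: fill(C) -> (A=0 B=0 C=12)
Step 9: pour(C -> A) -> (A=6 B=0 C=6)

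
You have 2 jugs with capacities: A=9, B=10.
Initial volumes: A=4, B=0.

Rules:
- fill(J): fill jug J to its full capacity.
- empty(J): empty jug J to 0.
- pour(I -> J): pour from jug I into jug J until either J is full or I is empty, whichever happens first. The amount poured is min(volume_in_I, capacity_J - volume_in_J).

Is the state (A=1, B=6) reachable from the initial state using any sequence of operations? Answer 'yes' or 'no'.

BFS explored all 38 reachable states.
Reachable set includes: (0,0), (0,1), (0,2), (0,3), (0,4), (0,5), (0,6), (0,7), (0,8), (0,9), (0,10), (1,0) ...
Target (A=1, B=6) not in reachable set → no.

Answer: no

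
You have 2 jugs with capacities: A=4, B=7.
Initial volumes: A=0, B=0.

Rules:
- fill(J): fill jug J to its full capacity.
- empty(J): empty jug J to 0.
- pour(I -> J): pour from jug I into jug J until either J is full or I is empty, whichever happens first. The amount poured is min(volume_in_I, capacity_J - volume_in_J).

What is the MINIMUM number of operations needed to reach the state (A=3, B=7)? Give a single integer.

Answer: 5

Derivation:
BFS from (A=0, B=0). One shortest path:
  1. fill(B) -> (A=0 B=7)
  2. pour(B -> A) -> (A=4 B=3)
  3. empty(A) -> (A=0 B=3)
  4. pour(B -> A) -> (A=3 B=0)
  5. fill(B) -> (A=3 B=7)
Reached target in 5 moves.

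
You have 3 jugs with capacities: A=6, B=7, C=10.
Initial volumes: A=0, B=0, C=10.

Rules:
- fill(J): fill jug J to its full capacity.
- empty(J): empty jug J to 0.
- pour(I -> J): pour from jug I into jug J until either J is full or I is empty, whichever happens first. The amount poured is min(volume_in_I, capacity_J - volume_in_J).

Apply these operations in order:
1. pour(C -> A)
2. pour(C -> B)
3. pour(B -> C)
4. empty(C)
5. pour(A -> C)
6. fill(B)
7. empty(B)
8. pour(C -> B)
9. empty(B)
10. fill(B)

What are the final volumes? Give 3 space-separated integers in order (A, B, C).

Answer: 0 7 0

Derivation:
Step 1: pour(C -> A) -> (A=6 B=0 C=4)
Step 2: pour(C -> B) -> (A=6 B=4 C=0)
Step 3: pour(B -> C) -> (A=6 B=0 C=4)
Step 4: empty(C) -> (A=6 B=0 C=0)
Step 5: pour(A -> C) -> (A=0 B=0 C=6)
Step 6: fill(B) -> (A=0 B=7 C=6)
Step 7: empty(B) -> (A=0 B=0 C=6)
Step 8: pour(C -> B) -> (A=0 B=6 C=0)
Step 9: empty(B) -> (A=0 B=0 C=0)
Step 10: fill(B) -> (A=0 B=7 C=0)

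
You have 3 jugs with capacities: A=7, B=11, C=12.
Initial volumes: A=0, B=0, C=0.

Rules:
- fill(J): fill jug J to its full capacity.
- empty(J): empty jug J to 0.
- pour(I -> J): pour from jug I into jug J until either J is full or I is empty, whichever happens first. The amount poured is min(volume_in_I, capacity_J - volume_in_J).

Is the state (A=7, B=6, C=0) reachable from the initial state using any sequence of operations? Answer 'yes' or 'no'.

Answer: yes

Derivation:
BFS from (A=0, B=0, C=0):
  1. fill(A) -> (A=7 B=0 C=0)
  2. fill(B) -> (A=7 B=11 C=0)
  3. pour(A -> C) -> (A=0 B=11 C=7)
  4. fill(A) -> (A=7 B=11 C=7)
  5. pour(B -> C) -> (A=7 B=6 C=12)
  6. empty(C) -> (A=7 B=6 C=0)
Target reached → yes.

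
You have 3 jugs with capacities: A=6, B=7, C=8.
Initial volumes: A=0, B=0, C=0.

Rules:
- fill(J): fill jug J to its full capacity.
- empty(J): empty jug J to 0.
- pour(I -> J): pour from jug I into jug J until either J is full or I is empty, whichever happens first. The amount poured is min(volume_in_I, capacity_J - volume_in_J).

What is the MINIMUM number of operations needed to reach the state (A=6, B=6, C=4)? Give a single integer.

BFS from (A=0, B=0, C=0). One shortest path:
  1. fill(C) -> (A=0 B=0 C=8)
  2. pour(C -> A) -> (A=6 B=0 C=2)
  3. pour(A -> B) -> (A=0 B=6 C=2)
  4. pour(C -> A) -> (A=2 B=6 C=0)
  5. fill(C) -> (A=2 B=6 C=8)
  6. pour(C -> A) -> (A=6 B=6 C=4)
Reached target in 6 moves.

Answer: 6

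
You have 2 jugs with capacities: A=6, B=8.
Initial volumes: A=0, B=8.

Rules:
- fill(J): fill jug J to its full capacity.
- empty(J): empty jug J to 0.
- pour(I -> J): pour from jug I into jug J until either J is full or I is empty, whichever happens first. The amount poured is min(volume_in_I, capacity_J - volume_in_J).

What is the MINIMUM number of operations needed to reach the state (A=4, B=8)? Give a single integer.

BFS from (A=0, B=8). One shortest path:
  1. fill(A) -> (A=6 B=8)
  2. empty(B) -> (A=6 B=0)
  3. pour(A -> B) -> (A=0 B=6)
  4. fill(A) -> (A=6 B=6)
  5. pour(A -> B) -> (A=4 B=8)
Reached target in 5 moves.

Answer: 5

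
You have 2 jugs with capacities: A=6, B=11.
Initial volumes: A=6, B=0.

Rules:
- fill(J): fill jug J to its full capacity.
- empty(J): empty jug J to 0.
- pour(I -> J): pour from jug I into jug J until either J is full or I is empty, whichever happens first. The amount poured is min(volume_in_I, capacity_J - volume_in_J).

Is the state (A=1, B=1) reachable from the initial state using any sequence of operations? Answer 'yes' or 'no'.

BFS explored all 34 reachable states.
Reachable set includes: (0,0), (0,1), (0,2), (0,3), (0,4), (0,5), (0,6), (0,7), (0,8), (0,9), (0,10), (0,11) ...
Target (A=1, B=1) not in reachable set → no.

Answer: no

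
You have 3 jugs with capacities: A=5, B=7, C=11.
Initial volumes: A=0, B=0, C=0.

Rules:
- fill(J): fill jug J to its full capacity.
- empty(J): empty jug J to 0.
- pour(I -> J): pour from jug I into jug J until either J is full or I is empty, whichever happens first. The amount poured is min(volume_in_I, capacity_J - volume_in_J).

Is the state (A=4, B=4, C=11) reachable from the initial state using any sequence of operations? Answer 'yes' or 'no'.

Answer: yes

Derivation:
BFS from (A=0, B=0, C=0):
  1. fill(A) -> (A=5 B=0 C=0)
  2. fill(B) -> (A=5 B=7 C=0)
  3. pour(A -> C) -> (A=0 B=7 C=5)
  4. pour(B -> A) -> (A=5 B=2 C=5)
  5. pour(A -> C) -> (A=0 B=2 C=10)
  6. pour(B -> A) -> (A=2 B=0 C=10)
  7. fill(B) -> (A=2 B=7 C=10)
  8. pour(B -> A) -> (A=5 B=4 C=10)
  9. pour(A -> C) -> (A=4 B=4 C=11)
Target reached → yes.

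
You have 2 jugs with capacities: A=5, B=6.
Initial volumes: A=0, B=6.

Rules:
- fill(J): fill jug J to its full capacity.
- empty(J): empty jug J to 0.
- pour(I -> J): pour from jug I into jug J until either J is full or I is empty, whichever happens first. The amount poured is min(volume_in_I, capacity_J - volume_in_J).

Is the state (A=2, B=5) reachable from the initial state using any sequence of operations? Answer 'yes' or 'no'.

BFS explored all 22 reachable states.
Reachable set includes: (0,0), (0,1), (0,2), (0,3), (0,4), (0,5), (0,6), (1,0), (1,6), (2,0), (2,6), (3,0) ...
Target (A=2, B=5) not in reachable set → no.

Answer: no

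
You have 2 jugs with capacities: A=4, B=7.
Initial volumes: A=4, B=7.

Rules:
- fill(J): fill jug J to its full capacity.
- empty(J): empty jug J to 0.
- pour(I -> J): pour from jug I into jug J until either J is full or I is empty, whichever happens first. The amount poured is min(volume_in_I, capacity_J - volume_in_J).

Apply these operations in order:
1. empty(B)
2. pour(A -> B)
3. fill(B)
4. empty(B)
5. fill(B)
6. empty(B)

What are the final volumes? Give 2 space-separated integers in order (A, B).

Answer: 0 0

Derivation:
Step 1: empty(B) -> (A=4 B=0)
Step 2: pour(A -> B) -> (A=0 B=4)
Step 3: fill(B) -> (A=0 B=7)
Step 4: empty(B) -> (A=0 B=0)
Step 5: fill(B) -> (A=0 B=7)
Step 6: empty(B) -> (A=0 B=0)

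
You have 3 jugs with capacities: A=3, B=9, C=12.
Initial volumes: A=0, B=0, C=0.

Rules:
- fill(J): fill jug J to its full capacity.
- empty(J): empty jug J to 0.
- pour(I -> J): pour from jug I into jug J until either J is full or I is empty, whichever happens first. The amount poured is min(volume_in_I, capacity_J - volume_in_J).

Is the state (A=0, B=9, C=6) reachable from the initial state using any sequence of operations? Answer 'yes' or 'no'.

Answer: yes

Derivation:
BFS from (A=0, B=0, C=0):
  1. fill(A) -> (A=3 B=0 C=0)
  2. fill(C) -> (A=3 B=0 C=12)
  3. pour(A -> B) -> (A=0 B=3 C=12)
  4. pour(C -> B) -> (A=0 B=9 C=6)
Target reached → yes.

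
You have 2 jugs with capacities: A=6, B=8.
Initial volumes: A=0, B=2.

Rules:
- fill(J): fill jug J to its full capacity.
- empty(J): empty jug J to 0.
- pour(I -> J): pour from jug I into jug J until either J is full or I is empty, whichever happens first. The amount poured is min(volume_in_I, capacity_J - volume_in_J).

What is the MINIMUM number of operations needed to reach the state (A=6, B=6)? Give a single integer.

BFS from (A=0, B=2). One shortest path:
  1. fill(A) -> (A=6 B=2)
  2. empty(B) -> (A=6 B=0)
  3. pour(A -> B) -> (A=0 B=6)
  4. fill(A) -> (A=6 B=6)
Reached target in 4 moves.

Answer: 4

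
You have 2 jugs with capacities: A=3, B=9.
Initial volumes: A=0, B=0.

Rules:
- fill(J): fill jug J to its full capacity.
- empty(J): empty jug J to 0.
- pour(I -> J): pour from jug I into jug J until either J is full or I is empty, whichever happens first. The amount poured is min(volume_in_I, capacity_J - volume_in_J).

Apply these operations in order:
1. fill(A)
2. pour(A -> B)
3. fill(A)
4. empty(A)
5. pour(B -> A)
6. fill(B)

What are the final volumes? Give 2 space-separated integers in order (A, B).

Step 1: fill(A) -> (A=3 B=0)
Step 2: pour(A -> B) -> (A=0 B=3)
Step 3: fill(A) -> (A=3 B=3)
Step 4: empty(A) -> (A=0 B=3)
Step 5: pour(B -> A) -> (A=3 B=0)
Step 6: fill(B) -> (A=3 B=9)

Answer: 3 9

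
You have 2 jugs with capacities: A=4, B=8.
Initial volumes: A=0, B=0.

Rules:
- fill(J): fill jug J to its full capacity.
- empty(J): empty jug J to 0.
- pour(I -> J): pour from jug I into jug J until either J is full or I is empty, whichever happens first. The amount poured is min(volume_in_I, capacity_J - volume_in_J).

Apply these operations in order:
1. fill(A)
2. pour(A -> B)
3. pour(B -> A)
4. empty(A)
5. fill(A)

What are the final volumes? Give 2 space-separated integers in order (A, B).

Step 1: fill(A) -> (A=4 B=0)
Step 2: pour(A -> B) -> (A=0 B=4)
Step 3: pour(B -> A) -> (A=4 B=0)
Step 4: empty(A) -> (A=0 B=0)
Step 5: fill(A) -> (A=4 B=0)

Answer: 4 0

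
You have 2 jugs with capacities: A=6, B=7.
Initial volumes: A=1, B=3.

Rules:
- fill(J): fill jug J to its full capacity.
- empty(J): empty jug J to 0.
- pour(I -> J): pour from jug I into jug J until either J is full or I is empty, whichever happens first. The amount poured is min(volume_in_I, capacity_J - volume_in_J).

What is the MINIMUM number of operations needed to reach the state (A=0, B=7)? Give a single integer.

BFS from (A=1, B=3). One shortest path:
  1. empty(A) -> (A=0 B=3)
  2. fill(B) -> (A=0 B=7)
Reached target in 2 moves.

Answer: 2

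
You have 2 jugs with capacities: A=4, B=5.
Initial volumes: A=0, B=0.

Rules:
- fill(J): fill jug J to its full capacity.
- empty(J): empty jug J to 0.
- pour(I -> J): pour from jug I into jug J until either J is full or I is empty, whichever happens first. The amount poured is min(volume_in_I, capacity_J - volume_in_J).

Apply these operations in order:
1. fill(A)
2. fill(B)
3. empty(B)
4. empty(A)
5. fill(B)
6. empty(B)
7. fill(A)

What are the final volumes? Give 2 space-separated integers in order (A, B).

Step 1: fill(A) -> (A=4 B=0)
Step 2: fill(B) -> (A=4 B=5)
Step 3: empty(B) -> (A=4 B=0)
Step 4: empty(A) -> (A=0 B=0)
Step 5: fill(B) -> (A=0 B=5)
Step 6: empty(B) -> (A=0 B=0)
Step 7: fill(A) -> (A=4 B=0)

Answer: 4 0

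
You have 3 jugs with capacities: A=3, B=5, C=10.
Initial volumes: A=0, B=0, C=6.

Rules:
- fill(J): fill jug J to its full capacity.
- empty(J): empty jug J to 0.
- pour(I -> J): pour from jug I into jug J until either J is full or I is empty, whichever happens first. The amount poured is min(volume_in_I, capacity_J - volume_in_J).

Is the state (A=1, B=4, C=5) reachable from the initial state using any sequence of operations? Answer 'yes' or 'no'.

Answer: no

Derivation:
BFS explored all 192 reachable states.
Reachable set includes: (0,0,0), (0,0,1), (0,0,2), (0,0,3), (0,0,4), (0,0,5), (0,0,6), (0,0,7), (0,0,8), (0,0,9), (0,0,10), (0,1,0) ...
Target (A=1, B=4, C=5) not in reachable set → no.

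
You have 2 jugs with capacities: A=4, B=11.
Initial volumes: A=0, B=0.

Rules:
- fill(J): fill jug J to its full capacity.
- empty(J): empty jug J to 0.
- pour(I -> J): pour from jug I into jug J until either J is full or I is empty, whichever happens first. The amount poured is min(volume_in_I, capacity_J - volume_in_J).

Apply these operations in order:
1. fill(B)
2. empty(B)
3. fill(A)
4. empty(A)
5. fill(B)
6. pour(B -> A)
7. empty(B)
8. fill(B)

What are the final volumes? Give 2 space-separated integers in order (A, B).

Step 1: fill(B) -> (A=0 B=11)
Step 2: empty(B) -> (A=0 B=0)
Step 3: fill(A) -> (A=4 B=0)
Step 4: empty(A) -> (A=0 B=0)
Step 5: fill(B) -> (A=0 B=11)
Step 6: pour(B -> A) -> (A=4 B=7)
Step 7: empty(B) -> (A=4 B=0)
Step 8: fill(B) -> (A=4 B=11)

Answer: 4 11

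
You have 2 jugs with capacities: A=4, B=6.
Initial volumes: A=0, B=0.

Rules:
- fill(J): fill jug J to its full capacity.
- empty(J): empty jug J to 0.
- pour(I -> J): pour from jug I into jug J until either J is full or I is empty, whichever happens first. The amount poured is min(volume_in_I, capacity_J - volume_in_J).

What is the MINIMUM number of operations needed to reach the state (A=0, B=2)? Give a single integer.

BFS from (A=0, B=0). One shortest path:
  1. fill(B) -> (A=0 B=6)
  2. pour(B -> A) -> (A=4 B=2)
  3. empty(A) -> (A=0 B=2)
Reached target in 3 moves.

Answer: 3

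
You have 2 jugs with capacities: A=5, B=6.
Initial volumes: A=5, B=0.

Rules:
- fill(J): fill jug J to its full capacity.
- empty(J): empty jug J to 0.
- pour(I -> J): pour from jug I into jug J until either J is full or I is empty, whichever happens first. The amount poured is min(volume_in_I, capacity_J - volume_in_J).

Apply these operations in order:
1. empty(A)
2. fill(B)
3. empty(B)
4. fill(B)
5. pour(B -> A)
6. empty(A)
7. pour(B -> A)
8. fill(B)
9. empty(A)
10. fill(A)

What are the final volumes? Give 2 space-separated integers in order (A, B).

Answer: 5 6

Derivation:
Step 1: empty(A) -> (A=0 B=0)
Step 2: fill(B) -> (A=0 B=6)
Step 3: empty(B) -> (A=0 B=0)
Step 4: fill(B) -> (A=0 B=6)
Step 5: pour(B -> A) -> (A=5 B=1)
Step 6: empty(A) -> (A=0 B=1)
Step 7: pour(B -> A) -> (A=1 B=0)
Step 8: fill(B) -> (A=1 B=6)
Step 9: empty(A) -> (A=0 B=6)
Step 10: fill(A) -> (A=5 B=6)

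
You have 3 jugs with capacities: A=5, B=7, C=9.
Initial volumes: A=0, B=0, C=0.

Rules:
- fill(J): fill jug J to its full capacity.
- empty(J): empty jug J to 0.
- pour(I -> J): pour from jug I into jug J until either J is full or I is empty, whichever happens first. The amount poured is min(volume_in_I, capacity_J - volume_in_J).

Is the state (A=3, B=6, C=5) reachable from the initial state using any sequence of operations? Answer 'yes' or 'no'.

BFS explored all 288 reachable states.
Reachable set includes: (0,0,0), (0,0,1), (0,0,2), (0,0,3), (0,0,4), (0,0,5), (0,0,6), (0,0,7), (0,0,8), (0,0,9), (0,1,0), (0,1,1) ...
Target (A=3, B=6, C=5) not in reachable set → no.

Answer: no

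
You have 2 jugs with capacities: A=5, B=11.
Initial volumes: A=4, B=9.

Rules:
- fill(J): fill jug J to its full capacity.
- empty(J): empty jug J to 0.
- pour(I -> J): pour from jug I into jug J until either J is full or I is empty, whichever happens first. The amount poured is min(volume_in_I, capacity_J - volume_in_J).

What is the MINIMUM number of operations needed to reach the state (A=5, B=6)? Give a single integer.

Answer: 3

Derivation:
BFS from (A=4, B=9). One shortest path:
  1. empty(A) -> (A=0 B=9)
  2. fill(B) -> (A=0 B=11)
  3. pour(B -> A) -> (A=5 B=6)
Reached target in 3 moves.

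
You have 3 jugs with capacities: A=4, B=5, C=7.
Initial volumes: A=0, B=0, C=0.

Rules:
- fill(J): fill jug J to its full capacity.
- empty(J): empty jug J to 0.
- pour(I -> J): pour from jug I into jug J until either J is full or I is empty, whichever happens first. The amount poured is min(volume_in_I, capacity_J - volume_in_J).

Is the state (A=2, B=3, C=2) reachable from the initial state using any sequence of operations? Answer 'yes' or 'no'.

BFS explored all 168 reachable states.
Reachable set includes: (0,0,0), (0,0,1), (0,0,2), (0,0,3), (0,0,4), (0,0,5), (0,0,6), (0,0,7), (0,1,0), (0,1,1), (0,1,2), (0,1,3) ...
Target (A=2, B=3, C=2) not in reachable set → no.

Answer: no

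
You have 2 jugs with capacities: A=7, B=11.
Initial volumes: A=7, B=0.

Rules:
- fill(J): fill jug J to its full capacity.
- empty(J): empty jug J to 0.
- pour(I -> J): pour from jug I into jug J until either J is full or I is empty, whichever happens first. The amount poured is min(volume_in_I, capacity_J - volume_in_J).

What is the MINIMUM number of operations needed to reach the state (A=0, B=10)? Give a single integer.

BFS from (A=7, B=0). One shortest path:
  1. pour(A -> B) -> (A=0 B=7)
  2. fill(A) -> (A=7 B=7)
  3. pour(A -> B) -> (A=3 B=11)
  4. empty(B) -> (A=3 B=0)
  5. pour(A -> B) -> (A=0 B=3)
  6. fill(A) -> (A=7 B=3)
  7. pour(A -> B) -> (A=0 B=10)
Reached target in 7 moves.

Answer: 7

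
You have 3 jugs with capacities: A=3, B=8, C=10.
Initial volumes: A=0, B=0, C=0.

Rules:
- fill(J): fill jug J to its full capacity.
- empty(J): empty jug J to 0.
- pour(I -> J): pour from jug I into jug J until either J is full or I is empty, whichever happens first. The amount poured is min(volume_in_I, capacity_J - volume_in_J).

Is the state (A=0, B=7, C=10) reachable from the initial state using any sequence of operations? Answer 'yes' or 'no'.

Answer: yes

Derivation:
BFS from (A=0, B=0, C=0):
  1. fill(C) -> (A=0 B=0 C=10)
  2. pour(C -> A) -> (A=3 B=0 C=7)
  3. empty(A) -> (A=0 B=0 C=7)
  4. pour(C -> B) -> (A=0 B=7 C=0)
  5. fill(C) -> (A=0 B=7 C=10)
Target reached → yes.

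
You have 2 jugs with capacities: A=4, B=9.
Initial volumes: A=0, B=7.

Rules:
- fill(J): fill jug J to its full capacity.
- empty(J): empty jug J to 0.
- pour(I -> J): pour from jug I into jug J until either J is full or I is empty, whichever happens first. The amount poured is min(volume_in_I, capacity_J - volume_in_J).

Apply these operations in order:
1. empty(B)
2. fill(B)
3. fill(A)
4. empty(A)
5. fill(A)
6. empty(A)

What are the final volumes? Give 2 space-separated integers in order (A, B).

Step 1: empty(B) -> (A=0 B=0)
Step 2: fill(B) -> (A=0 B=9)
Step 3: fill(A) -> (A=4 B=9)
Step 4: empty(A) -> (A=0 B=9)
Step 5: fill(A) -> (A=4 B=9)
Step 6: empty(A) -> (A=0 B=9)

Answer: 0 9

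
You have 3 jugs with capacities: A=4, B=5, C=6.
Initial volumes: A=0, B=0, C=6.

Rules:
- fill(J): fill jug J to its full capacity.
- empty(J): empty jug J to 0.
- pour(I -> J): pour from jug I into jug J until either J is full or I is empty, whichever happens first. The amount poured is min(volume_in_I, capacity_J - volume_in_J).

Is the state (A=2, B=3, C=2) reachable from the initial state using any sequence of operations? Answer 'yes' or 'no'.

BFS explored all 150 reachable states.
Reachable set includes: (0,0,0), (0,0,1), (0,0,2), (0,0,3), (0,0,4), (0,0,5), (0,0,6), (0,1,0), (0,1,1), (0,1,2), (0,1,3), (0,1,4) ...
Target (A=2, B=3, C=2) not in reachable set → no.

Answer: no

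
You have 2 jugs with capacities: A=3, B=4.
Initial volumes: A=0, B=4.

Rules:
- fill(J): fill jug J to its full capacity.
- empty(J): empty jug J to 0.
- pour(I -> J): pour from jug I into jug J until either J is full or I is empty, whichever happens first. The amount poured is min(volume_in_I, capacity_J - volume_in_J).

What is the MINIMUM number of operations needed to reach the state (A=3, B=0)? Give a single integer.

Answer: 2

Derivation:
BFS from (A=0, B=4). One shortest path:
  1. fill(A) -> (A=3 B=4)
  2. empty(B) -> (A=3 B=0)
Reached target in 2 moves.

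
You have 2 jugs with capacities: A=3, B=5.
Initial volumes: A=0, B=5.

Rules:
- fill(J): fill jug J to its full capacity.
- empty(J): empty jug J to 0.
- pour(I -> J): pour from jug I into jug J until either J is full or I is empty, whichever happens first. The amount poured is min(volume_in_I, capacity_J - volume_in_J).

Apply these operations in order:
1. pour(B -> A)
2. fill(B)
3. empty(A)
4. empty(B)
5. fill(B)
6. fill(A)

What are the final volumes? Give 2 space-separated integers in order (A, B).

Answer: 3 5

Derivation:
Step 1: pour(B -> A) -> (A=3 B=2)
Step 2: fill(B) -> (A=3 B=5)
Step 3: empty(A) -> (A=0 B=5)
Step 4: empty(B) -> (A=0 B=0)
Step 5: fill(B) -> (A=0 B=5)
Step 6: fill(A) -> (A=3 B=5)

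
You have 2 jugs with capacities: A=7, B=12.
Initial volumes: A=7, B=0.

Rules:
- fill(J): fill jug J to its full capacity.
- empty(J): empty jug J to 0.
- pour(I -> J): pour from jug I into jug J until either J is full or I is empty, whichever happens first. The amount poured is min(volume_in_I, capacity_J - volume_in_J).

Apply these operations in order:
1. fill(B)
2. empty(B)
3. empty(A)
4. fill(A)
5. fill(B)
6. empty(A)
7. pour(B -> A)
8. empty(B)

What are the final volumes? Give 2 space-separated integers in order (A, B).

Step 1: fill(B) -> (A=7 B=12)
Step 2: empty(B) -> (A=7 B=0)
Step 3: empty(A) -> (A=0 B=0)
Step 4: fill(A) -> (A=7 B=0)
Step 5: fill(B) -> (A=7 B=12)
Step 6: empty(A) -> (A=0 B=12)
Step 7: pour(B -> A) -> (A=7 B=5)
Step 8: empty(B) -> (A=7 B=0)

Answer: 7 0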